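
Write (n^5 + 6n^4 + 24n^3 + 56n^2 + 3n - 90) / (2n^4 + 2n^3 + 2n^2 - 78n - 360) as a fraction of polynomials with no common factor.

Apply the Euclidean algorithm:
  n^5 + 6n^4 + 24n^3 + 56n^2 + 3n - 90 = ((1/2)n + 5/2)(2n^4 + 2n^3 + 2n^2 - 78n - 360) + (18n^3 + 90n^2 + 378n + 810)
  2n^4 + 2n^3 + 2n^2 - 78n - 360 = ((1/9)n - 4/9)(18n^3 + 90n^2 + 378n + 810) + (0)
Last nonzero remainder: 18n^3 + 90n^2 + 378n + 810. Dividing through by 18 gives the monic gcd n^3 + 5n^2 + 21n + 45.
Cancel n^3 + 5n^2 + 21n + 45 from numerator and denominator to get the reduced form.

(n^2 + n - 2)/(2n - 8)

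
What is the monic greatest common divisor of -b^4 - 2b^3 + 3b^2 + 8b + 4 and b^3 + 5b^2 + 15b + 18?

b + 2

Repeated division with remainder:
  -b^4 - 2b^3 + 3b^2 + 8b + 4 = (-b + 3)(b^3 + 5b^2 + 15b + 18) + (3b^2 - 19b - 50)
  b^3 + 5b^2 + 15b + 18 = ((1/3)b + 34/9)(3b^2 - 19b - 50) + ((931/9)b + 1862/9)
  3b^2 - 19b - 50 = ((27/931)b - 225/931)((931/9)b + 1862/9) + (0)
Last nonzero remainder: (931/9)b + 1862/9. Dividing through by 931/9 gives the monic gcd b + 2.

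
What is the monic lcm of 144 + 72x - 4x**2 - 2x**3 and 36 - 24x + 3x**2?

144 - 40x**2 + x**4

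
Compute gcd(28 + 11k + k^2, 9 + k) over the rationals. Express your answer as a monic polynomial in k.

1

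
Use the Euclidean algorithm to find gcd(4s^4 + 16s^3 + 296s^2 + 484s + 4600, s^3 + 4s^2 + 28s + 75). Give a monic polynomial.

s^2 + s + 25

Apply the Euclidean algorithm:
  4s^4 + 16s^3 + 296s^2 + 484s + 4600 = (4s)(s^3 + 4s^2 + 28s + 75) + (184s^2 + 184s + 4600)
  s^3 + 4s^2 + 28s + 75 = ((1/184)s + 3/184)(184s^2 + 184s + 4600) + (0)
Last nonzero remainder: 184s^2 + 184s + 4600. Dividing through by 184 gives the monic gcd s^2 + s + 25.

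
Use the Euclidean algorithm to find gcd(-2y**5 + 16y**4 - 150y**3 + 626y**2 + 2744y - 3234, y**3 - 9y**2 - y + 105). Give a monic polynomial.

y**2 - 4y - 21

Apply the Euclidean algorithm:
  -2y**5 + 16y**4 - 150y**3 + 626y**2 + 2744y - 3234 = (-2y**2 - 2y - 170)(y**3 - 9y**2 - y + 105) + (-696y**2 + 2784y + 14616)
  y**3 - 9y**2 - y + 105 = (-(1/696)y + 5/696)(-696y**2 + 2784y + 14616) + (0)
Last nonzero remainder: -696y**2 + 2784y + 14616. Dividing through by -696 gives the monic gcd y**2 - 4y - 21.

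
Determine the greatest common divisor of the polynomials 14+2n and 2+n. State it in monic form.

By polynomial division,
  2n+14 = (2)(n+2) + (10)
  n+2 = ((1/10)n+1/5)(10) + (0)
The last nonzero remainder is the constant 10, so the polynomials are coprime and gcd = 1.

1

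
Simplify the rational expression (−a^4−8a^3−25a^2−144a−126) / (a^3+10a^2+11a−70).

(−a^3−a^2−18a−18)/(a^2+3a−10)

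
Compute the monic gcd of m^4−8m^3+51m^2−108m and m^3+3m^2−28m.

Repeated division with remainder:
  m^4−8m^3+51m^2−108m = (m−11)(m^3+3m^2−28m) + (112m^2−416m)
  m^3+3m^2−28m = ((1/112)m+47/784)(112m^2−416m) + (−(150/49)m)
  112m^2−416m = (−(2744/75)m+10192/75)(−(150/49)m) + (0)
Last nonzero remainder: −(150/49)m. Dividing through by −150/49 gives the monic gcd m.

m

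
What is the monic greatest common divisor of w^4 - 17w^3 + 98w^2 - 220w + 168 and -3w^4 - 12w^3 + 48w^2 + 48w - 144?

Euclidean algorithm in ℚ[w]:
  w^4 - 17w^3 + 98w^2 - 220w + 168 = (-1/3)(-3w^4 - 12w^3 + 48w^2 + 48w - 144) + (-21w^3 + 114w^2 - 204w + 120)
  -3w^4 - 12w^3 + 48w^2 + 48w - 144 = ((1/7)w + 66/49)(-21w^3 + 114w^2 - 204w + 120) + (-(3744/49)w^2 + (14976/49)w - 14976/49)
  -21w^3 + 114w^2 - 204w + 120 = ((343/1248)w - 245/624)(-(3744/49)w^2 + (14976/49)w - 14976/49) + (0)
Last nonzero remainder: -(3744/49)w^2 + (14976/49)w - 14976/49. Dividing through by -3744/49 gives the monic gcd w^2 - 4w + 4.

w^2 - 4w + 4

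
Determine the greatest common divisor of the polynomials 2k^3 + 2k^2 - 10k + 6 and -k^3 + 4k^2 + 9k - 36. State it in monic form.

k + 3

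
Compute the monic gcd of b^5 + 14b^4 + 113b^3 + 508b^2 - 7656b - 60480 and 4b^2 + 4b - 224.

b^2 + b - 56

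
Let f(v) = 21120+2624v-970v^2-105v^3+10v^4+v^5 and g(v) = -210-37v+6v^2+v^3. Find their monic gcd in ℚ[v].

Euclidean algorithm in ℚ[v]:
  v^5+10v^4-105v^3-970v^2+2624v+21120 = (v^2+4v-92)(v^3+6v^2-37v-210) + (-60v^2+60v+1800)
  v^3+6v^2-37v-210 = (-(1/60)v-7/60)(-60v^2+60v+1800) + (0)
Last nonzero remainder: -60v^2+60v+1800. Dividing through by -60 gives the monic gcd v^2-v-30.

-30-v+v^2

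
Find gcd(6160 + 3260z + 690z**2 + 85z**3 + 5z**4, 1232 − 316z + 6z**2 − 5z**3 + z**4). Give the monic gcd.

44 + 6z + z**2

Euclidean algorithm in ℚ[z]:
  5z**4 + 85z**3 + 690z**2 + 3260z + 6160 = (5)(z**4 − 5z**3 + 6z**2 − 316z + 1232) + (110z**3 + 660z**2 + 4840z)
  z**4 − 5z**3 + 6z**2 − 316z + 1232 = ((1/110)z − 1/10)(110z**3 + 660z**2 + 4840z) + (28z**2 + 168z + 1232)
  110z**3 + 660z**2 + 4840z = ((55/14)z)(28z**2 + 168z + 1232) + (0)
Last nonzero remainder: 28z**2 + 168z + 1232. Dividing through by 28 gives the monic gcd z**2 + 6z + 44.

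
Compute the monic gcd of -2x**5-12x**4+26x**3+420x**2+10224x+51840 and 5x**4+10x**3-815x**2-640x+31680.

x**2-x-72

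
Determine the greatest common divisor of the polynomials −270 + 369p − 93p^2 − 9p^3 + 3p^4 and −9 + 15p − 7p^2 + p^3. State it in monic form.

Euclidean algorithm in ℚ[p]:
  3p^4 − 9p^3 − 93p^2 + 369p − 270 = (3p + 12)(p^3 − 7p^2 + 15p − 9) + (−54p^2 + 216p − 162)
  p^3 − 7p^2 + 15p − 9 = (−(1/54)p + 1/18)(−54p^2 + 216p − 162) + (0)
Last nonzero remainder: −54p^2 + 216p − 162. Dividing through by −54 gives the monic gcd p^2 − 4p + 3.

3 − 4p + p^2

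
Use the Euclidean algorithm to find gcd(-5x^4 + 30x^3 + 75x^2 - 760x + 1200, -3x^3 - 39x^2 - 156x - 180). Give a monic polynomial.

x + 5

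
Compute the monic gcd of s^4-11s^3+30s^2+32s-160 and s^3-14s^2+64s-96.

s^2-8s+16

Repeated division with remainder:
  s^4-11s^3+30s^2+32s-160 = (s+3)(s^3-14s^2+64s-96) + (8s^2-64s+128)
  s^3-14s^2+64s-96 = ((1/8)s-3/4)(8s^2-64s+128) + (0)
Last nonzero remainder: 8s^2-64s+128. Dividing through by 8 gives the monic gcd s^2-8s+16.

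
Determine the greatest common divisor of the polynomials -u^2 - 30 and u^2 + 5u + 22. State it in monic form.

Repeated division with remainder:
  -u^2 - 30 = (-1)(u^2 + 5u + 22) + (5u - 8)
  u^2 + 5u + 22 = ((1/5)u + 33/25)(5u - 8) + (814/25)
  5u - 8 = ((125/814)u - 100/407)(814/25) + (0)
The last nonzero remainder is the constant 814/25, so the polynomials are coprime and gcd = 1.

1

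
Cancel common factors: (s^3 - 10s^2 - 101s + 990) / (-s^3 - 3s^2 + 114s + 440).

(-s + 9)/(s + 4)

Euclidean algorithm in ℚ[s]:
  s^3 - 10s^2 - 101s + 990 = (-1)(-s^3 - 3s^2 + 114s + 440) + (-13s^2 + 13s + 1430)
  -s^3 - 3s^2 + 114s + 440 = ((1/13)s + 4/13)(-13s^2 + 13s + 1430) + (0)
Last nonzero remainder: -13s^2 + 13s + 1430. Dividing through by -13 gives the monic gcd s^2 - s - 110.
Cancel s^2 - s - 110 from numerator and denominator to get the reduced form.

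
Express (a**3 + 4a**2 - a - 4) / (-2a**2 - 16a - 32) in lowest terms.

(-a**2 + 1)/(2a + 8)

Euclidean algorithm in ℚ[a]:
  a**3 + 4a**2 - a - 4 = (-(1/2)a + 2)(-2a**2 - 16a - 32) + (15a + 60)
  -2a**2 - 16a - 32 = (-(2/15)a - 8/15)(15a + 60) + (0)
Last nonzero remainder: 15a + 60. Dividing through by 15 gives the monic gcd a + 4.
Cancel a + 4 from numerator and denominator to get the reduced form.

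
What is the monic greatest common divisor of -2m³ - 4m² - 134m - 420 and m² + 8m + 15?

Euclidean algorithm in ℚ[m]:
  -2m³ - 4m² - 134m - 420 = (-2m + 12)(m² + 8m + 15) + (-200m - 600)
  m² + 8m + 15 = (-(1/200)m - 1/40)(-200m - 600) + (0)
Last nonzero remainder: -200m - 600. Dividing through by -200 gives the monic gcd m + 3.

m + 3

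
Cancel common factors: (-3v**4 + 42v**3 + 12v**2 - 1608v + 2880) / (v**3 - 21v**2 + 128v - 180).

(-3v**2 + 6v + 144)/(v - 9)

Repeated division with remainder:
  -3v**4 + 42v**3 + 12v**2 - 1608v + 2880 = (-3v - 21)(v**3 - 21v**2 + 128v - 180) + (-45v**2 + 540v - 900)
  v**3 - 21v**2 + 128v - 180 = (-(1/45)v + 1/5)(-45v**2 + 540v - 900) + (0)
Last nonzero remainder: -45v**2 + 540v - 900. Dividing through by -45 gives the monic gcd v**2 - 12v + 20.
Cancel v**2 - 12v + 20 from numerator and denominator to get the reduced form.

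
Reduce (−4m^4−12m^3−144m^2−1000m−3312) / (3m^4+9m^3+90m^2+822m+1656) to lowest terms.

By polynomial division,
  −4m^4−12m^3−144m^2−1000m−3312 = (−4/3)(3m^4+9m^3+90m^2+822m+1656) + (−24m^2+96m−1104)
  3m^4+9m^3+90m^2+822m+1656 = (−(1/8)m^2−(7/8)m−3/2)(−24m^2+96m−1104) + (0)
Last nonzero remainder: −24m^2+96m−1104. Dividing through by −24 gives the monic gcd m^2−4m+46.
Cancel m^2−4m+46 from numerator and denominator to get the reduced form.

(−4m^2−28m−72)/(3m^2+21m+36)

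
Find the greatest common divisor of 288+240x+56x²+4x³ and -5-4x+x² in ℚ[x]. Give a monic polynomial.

1

Apply the Euclidean algorithm:
  4x³+56x²+240x+288 = (4x+72)(x²-4x-5) + (548x+648)
  x²-4x-5 = ((1/548)x-355/37538)(548x+648) + (21175/18769)
  548x+648 = ((10285412/21175)x+12162312/21175)(21175/18769) + (0)
The last nonzero remainder is the constant 21175/18769, so the polynomials are coprime and gcd = 1.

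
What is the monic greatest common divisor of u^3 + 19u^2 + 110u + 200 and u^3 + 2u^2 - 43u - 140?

Euclidean algorithm in ℚ[u]:
  u^3 + 19u^2 + 110u + 200 = (u^3 + 2u^2 - 43u - 140) + (17u^2 + 153u + 340)
  u^3 + 2u^2 - 43u - 140 = ((1/17)u - 7/17)(17u^2 + 153u + 340) + (0)
Last nonzero remainder: 17u^2 + 153u + 340. Dividing through by 17 gives the monic gcd u^2 + 9u + 20.

u^2 + 9u + 20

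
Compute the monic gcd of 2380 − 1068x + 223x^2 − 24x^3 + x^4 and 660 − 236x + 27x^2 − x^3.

Euclidean algorithm in ℚ[x]:
  x^4 − 24x^3 + 223x^2 − 1068x + 2380 = (−x − 3)(−x^3 + 27x^2 − 236x + 660) + (68x^2 − 1116x + 4360)
  −x^3 + 27x^2 − 236x + 660 = (−(1/68)x + 45/289)(68x^2 − 1116x + 4360) + ((546/289)x − 5460/289)
  68x^2 − 1116x + 4360 = ((9826/273)x − 63002/273)((546/289)x − 5460/289) + (0)
Last nonzero remainder: (546/289)x − 5460/289. Dividing through by 546/289 gives the monic gcd x − 10.

−10 + x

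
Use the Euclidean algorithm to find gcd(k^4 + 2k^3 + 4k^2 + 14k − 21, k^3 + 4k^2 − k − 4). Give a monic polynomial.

Repeated division with remainder:
  k^4 + 2k^3 + 4k^2 + 14k − 21 = (k − 2)(k^3 + 4k^2 − k − 4) + (13k^2 + 16k − 29)
  k^3 + 4k^2 − k − 4 = ((1/13)k + 36/169)(13k^2 + 16k − 29) + (−(368/169)k + 368/169)
  13k^2 + 16k − 29 = (−(2197/368)k − 4901/368)(−(368/169)k + 368/169) + (0)
Last nonzero remainder: −(368/169)k + 368/169. Dividing through by −368/169 gives the monic gcd k − 1.

k − 1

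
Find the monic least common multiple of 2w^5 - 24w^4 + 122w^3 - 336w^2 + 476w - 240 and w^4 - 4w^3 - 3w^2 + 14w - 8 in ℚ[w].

w^7 - 11w^6 + 47w^5 - 83w^4 - 52w^3 + 454w^2 - 596w + 240

Euclidean algorithm in ℚ[w]:
  2w^5 - 24w^4 + 122w^3 - 336w^2 + 476w - 240 = (2w - 16)(w^4 - 4w^3 - 3w^2 + 14w - 8) + (64w^3 - 412w^2 + 716w - 368)
  w^4 - 4w^3 - 3w^2 + 14w - 8 = ((1/64)w + 39/1024)(64w^3 - 412w^2 + 716w - 368) + ((385/256)w^2 - (1925/256)w + 385/64)
  64w^3 - 412w^2 + 716w - 368 = ((16384/385)w - 23552/385)((385/256)w^2 - (1925/256)w + 385/64) + (0)
Last nonzero remainder: (385/256)w^2 - (1925/256)w + 385/64. Dividing through by 385/256 gives the monic gcd w^2 - 5w + 4.
Then lcm(f, g) = f·g / gcd(f, g); expanding and making the result monic gives the answer.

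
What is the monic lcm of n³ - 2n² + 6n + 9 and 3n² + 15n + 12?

Apply the Euclidean algorithm:
  n³ - 2n² + 6n + 9 = ((1/3)n - 7/3)(3n² + 15n + 12) + (37n + 37)
  3n² + 15n + 12 = ((3/37)n + 12/37)(37n + 37) + (0)
Last nonzero remainder: 37n + 37. Dividing through by 37 gives the monic gcd n + 1.
Then lcm(f, g) = f·g / gcd(f, g); expanding and making the result monic gives the answer.

n⁴ + 2n³ - 2n² + 33n + 36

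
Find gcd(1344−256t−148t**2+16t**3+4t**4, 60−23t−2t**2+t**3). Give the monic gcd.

12−7t+t**2

By polynomial division,
  4t**4+16t**3−148t**2−256t+1344 = (4t+24)(t**3−2t**2−23t+60) + (−8t**2+56t−96)
  t**3−2t**2−23t+60 = (−(1/8)t−5/8)(−8t**2+56t−96) + (0)
Last nonzero remainder: −8t**2+56t−96. Dividing through by −8 gives the monic gcd t**2−7t+12.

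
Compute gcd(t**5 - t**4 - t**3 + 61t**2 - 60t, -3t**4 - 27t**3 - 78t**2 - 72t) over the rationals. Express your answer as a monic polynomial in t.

Repeated division with remainder:
  t**5 - t**4 - t**3 + 61t**2 - 60t = (-(1/3)t + 10/3)(-3t**4 - 27t**3 - 78t**2 - 72t) + (63t**3 + 297t**2 + 180t)
  -3t**4 - 27t**3 - 78t**2 - 72t = (-(1/21)t - 10/49)(63t**3 + 297t**2 + 180t) + (-(432/49)t**2 - (1728/49)t)
  63t**3 + 297t**2 + 180t = (-(343/48)t - 245/48)(-(432/49)t**2 - (1728/49)t) + (0)
Last nonzero remainder: -(432/49)t**2 - (1728/49)t. Dividing through by -432/49 gives the monic gcd t**2 + 4t.

t**2 + 4t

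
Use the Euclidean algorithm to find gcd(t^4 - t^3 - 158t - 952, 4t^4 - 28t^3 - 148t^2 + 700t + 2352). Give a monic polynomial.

t^2 - 3t - 28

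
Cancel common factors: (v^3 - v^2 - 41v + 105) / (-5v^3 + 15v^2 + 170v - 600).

By polynomial division,
  v^3 - v^2 - 41v + 105 = (-1/5)(-5v^3 + 15v^2 + 170v - 600) + (2v^2 - 7v - 15)
  -5v^3 + 15v^2 + 170v - 600 = (-(5/2)v - 5/4)(2v^2 - 7v - 15) + ((495/4)v - 2475/4)
  2v^2 - 7v - 15 = ((8/495)v + 4/165)((495/4)v - 2475/4) + (0)
Last nonzero remainder: (495/4)v - 2475/4. Dividing through by 495/4 gives the monic gcd v - 5.
Cancel v - 5 from numerator and denominator to get the reduced form.

(-v^2 - 4v + 21)/(5v^2 + 10v - 120)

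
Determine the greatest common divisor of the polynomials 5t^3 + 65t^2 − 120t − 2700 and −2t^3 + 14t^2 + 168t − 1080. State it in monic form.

t^2 + 3t − 54

Apply the Euclidean algorithm:
  5t^3 + 65t^2 − 120t − 2700 = (−5/2)(−2t^3 + 14t^2 + 168t − 1080) + (100t^2 + 300t − 5400)
  −2t^3 + 14t^2 + 168t − 1080 = (−(1/50)t + 1/5)(100t^2 + 300t − 5400) + (0)
Last nonzero remainder: 100t^2 + 300t − 5400. Dividing through by 100 gives the monic gcd t^2 + 3t − 54.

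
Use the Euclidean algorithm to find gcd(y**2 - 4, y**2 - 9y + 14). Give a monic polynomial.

Repeated division with remainder:
  y**2 - 4 = (y**2 - 9y + 14) + (9y - 18)
  y**2 - 9y + 14 = ((1/9)y - 7/9)(9y - 18) + (0)
Last nonzero remainder: 9y - 18. Dividing through by 9 gives the monic gcd y - 2.

y - 2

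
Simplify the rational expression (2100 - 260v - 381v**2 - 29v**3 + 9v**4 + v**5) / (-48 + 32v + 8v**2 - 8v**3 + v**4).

(175 + 95v + 17v**2 + v**3)/(-4 + v**2)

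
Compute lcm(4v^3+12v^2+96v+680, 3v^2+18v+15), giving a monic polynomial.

v^4+4v^3+27v^2+194v+170

Euclidean algorithm in ℚ[v]:
  4v^3+12v^2+96v+680 = ((4/3)v-4)(3v^2+18v+15) + (148v+740)
  3v^2+18v+15 = ((3/148)v+3/148)(148v+740) + (0)
Last nonzero remainder: 148v+740. Dividing through by 148 gives the monic gcd v+5.
Then lcm(f, g) = f·g / gcd(f, g); expanding and making the result monic gives the answer.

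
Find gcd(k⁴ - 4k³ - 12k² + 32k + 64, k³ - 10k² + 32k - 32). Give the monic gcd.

k² - 8k + 16

Apply the Euclidean algorithm:
  k⁴ - 4k³ - 12k² + 32k + 64 = (k + 6)(k³ - 10k² + 32k - 32) + (16k² - 128k + 256)
  k³ - 10k² + 32k - 32 = ((1/16)k - 1/8)(16k² - 128k + 256) + (0)
Last nonzero remainder: 16k² - 128k + 256. Dividing through by 16 gives the monic gcd k² - 8k + 16.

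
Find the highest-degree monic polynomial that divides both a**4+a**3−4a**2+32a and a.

a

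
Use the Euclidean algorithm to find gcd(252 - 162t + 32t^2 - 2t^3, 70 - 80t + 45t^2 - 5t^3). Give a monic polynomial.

Apply the Euclidean algorithm:
  -2t^3 + 32t^2 - 162t + 252 = (2/5)(-5t^3 + 45t^2 - 80t + 70) + (14t^2 - 130t + 224)
  -5t^3 + 45t^2 - 80t + 70 = (-(5/14)t - 5/49)(14t^2 - 130t + 224) + (-(650/49)t + 650/7)
  14t^2 - 130t + 224 = (-(343/325)t + 784/325)(-(650/49)t + 650/7) + (0)
Last nonzero remainder: -(650/49)t + 650/7. Dividing through by -650/49 gives the monic gcd t - 7.

-7 + t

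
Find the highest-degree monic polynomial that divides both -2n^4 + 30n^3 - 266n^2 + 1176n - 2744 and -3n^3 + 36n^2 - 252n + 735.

n^2 - 7n + 49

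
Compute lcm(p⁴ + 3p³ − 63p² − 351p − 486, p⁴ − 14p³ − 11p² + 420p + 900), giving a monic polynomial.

Repeated division with remainder:
  p⁴ + 3p³ − 63p² − 351p − 486 = (p⁴ − 14p³ − 11p² + 420p + 900) + (17p³ − 52p² − 771p − 1386)
  p⁴ − 14p³ − 11p² + 420p + 900 = ((1/17)p − 186/289)(17p³ − 52p² − 771p − 1386) + ((256/289)p² + (1536/289)p + 2304/289)
  17p³ − 52p² − 771p − 1386 = ((4913/256)p − 22253/128)((256/289)p² + (1536/289)p + 2304/289) + (0)
Last nonzero remainder: (256/289)p² + (1536/289)p + 2304/289. Dividing through by 256/289 gives the monic gcd p² + 6p + 9.
Then lcm(f, g) = f·g / gcd(f, g); expanding and making the result monic gives the answer.

p⁶ − 17p⁵ − 23p⁴ + 1209p³ + 234p² − 25380p − 48600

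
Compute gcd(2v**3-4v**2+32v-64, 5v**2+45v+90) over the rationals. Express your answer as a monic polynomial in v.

1

Repeated division with remainder:
  2v**3-4v**2+32v-64 = ((2/5)v-22/5)(5v**2+45v+90) + (194v+332)
  5v**2+45v+90 = ((5/194)v+3535/18818)(194v+332) + (260000/9409)
  194v+332 = ((912673/130000)v+780947/65000)(260000/9409) + (0)
The last nonzero remainder is the constant 260000/9409, so the polynomials are coprime and gcd = 1.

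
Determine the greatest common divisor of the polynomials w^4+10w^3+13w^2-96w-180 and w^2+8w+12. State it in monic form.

Repeated division with remainder:
  w^4+10w^3+13w^2-96w-180 = (w^2+2w-15)(w^2+8w+12) + (0)
The last nonzero remainder w^2+8w+12 is already monic.

w^2+8w+12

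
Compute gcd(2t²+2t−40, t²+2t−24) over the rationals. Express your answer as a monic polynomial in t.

By polynomial division,
  2t²+2t−40 = (2)(t²+2t−24) + (−2t+8)
  t²+2t−24 = (−(1/2)t−3)(−2t+8) + (0)
Last nonzero remainder: −2t+8. Dividing through by −2 gives the monic gcd t−4.

t−4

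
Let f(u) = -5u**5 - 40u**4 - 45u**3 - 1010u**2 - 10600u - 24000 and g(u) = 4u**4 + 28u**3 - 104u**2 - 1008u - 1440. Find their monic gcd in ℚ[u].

u**2 + 11u + 30

Apply the Euclidean algorithm:
  -5u**5 - 40u**4 - 45u**3 - 1010u**2 - 10600u - 24000 = (-(5/4)u - 5/4)(4u**4 + 28u**3 - 104u**2 - 1008u - 1440) + (-140u**3 - 2400u**2 - 13660u - 25800)
  4u**4 + 28u**3 - 104u**2 - 1008u - 1440 = (-(1/35)u + 71/245)(-140u**3 - 2400u**2 - 13660u - 25800) + ((9860/49)u**2 + (108460/49)u + 295800/49)
  -140u**3 - 2400u**2 - 13660u - 25800 = (-(343/493)u - 2107/493)((9860/49)u**2 + (108460/49)u + 295800/49) + (0)
Last nonzero remainder: (9860/49)u**2 + (108460/49)u + 295800/49. Dividing through by 9860/49 gives the monic gcd u**2 + 11u + 30.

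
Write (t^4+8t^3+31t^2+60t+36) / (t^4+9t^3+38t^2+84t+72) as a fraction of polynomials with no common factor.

(t+1)/(t+2)

Repeated division with remainder:
  t^4+8t^3+31t^2+60t+36 = (t^4+9t^3+38t^2+84t+72) + (−t^3−7t^2−24t−36)
  t^4+9t^3+38t^2+84t+72 = (−t−2)(−t^3−7t^2−24t−36) + (0)
Last nonzero remainder: −t^3−7t^2−24t−36. Dividing through by −1 gives the monic gcd t^3+7t^2+24t+36.
Cancel t^3+7t^2+24t+36 from numerator and denominator to get the reduced form.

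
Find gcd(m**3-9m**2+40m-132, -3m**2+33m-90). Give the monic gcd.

Apply the Euclidean algorithm:
  m**3-9m**2+40m-132 = (-(1/3)m-2/3)(-3m**2+33m-90) + (32m-192)
  -3m**2+33m-90 = (-(3/32)m+15/32)(32m-192) + (0)
Last nonzero remainder: 32m-192. Dividing through by 32 gives the monic gcd m-6.

m-6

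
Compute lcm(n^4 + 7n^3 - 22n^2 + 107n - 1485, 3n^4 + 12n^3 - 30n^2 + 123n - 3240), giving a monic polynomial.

Repeated division with remainder:
  n^4 + 7n^3 - 22n^2 + 107n - 1485 = (1/3)(3n^4 + 12n^3 - 30n^2 + 123n - 3240) + (3n^3 - 12n^2 + 66n - 405)
  3n^4 + 12n^3 - 30n^2 + 123n - 3240 = (n + 8)(3n^3 - 12n^2 + 66n - 405) + (0)
Last nonzero remainder: 3n^3 - 12n^2 + 66n - 405. Dividing through by 3 gives the monic gcd n^3 - 4n^2 + 22n - 135.
Then lcm(f, g) = f·g / gcd(f, g); expanding and making the result monic gives the answer.

n^5 + 15n^4 + 34n^3 - 69n^2 - 629n - 11880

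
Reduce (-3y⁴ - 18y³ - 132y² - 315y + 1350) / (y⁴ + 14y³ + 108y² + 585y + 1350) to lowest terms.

(-3y + 6)/(y + 6)

By polynomial division,
  -3y⁴ - 18y³ - 132y² - 315y + 1350 = (-3)(y⁴ + 14y³ + 108y² + 585y + 1350) + (24y³ + 192y² + 1440y + 5400)
  y⁴ + 14y³ + 108y² + 585y + 1350 = ((1/24)y + 1/4)(24y³ + 192y² + 1440y + 5400) + (0)
Last nonzero remainder: 24y³ + 192y² + 1440y + 5400. Dividing through by 24 gives the monic gcd y³ + 8y² + 60y + 225.
Cancel y³ + 8y² + 60y + 225 from numerator and denominator to get the reduced form.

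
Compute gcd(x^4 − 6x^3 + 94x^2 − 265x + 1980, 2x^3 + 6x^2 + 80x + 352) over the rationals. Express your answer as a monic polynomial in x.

By polynomial division,
  x^4 − 6x^3 + 94x^2 − 265x + 1980 = ((1/2)x − 9/2)(2x^3 + 6x^2 + 80x + 352) + (81x^2 − 81x + 3564)
  2x^3 + 6x^2 + 80x + 352 = ((2/81)x + 8/81)(81x^2 − 81x + 3564) + (0)
Last nonzero remainder: 81x^2 − 81x + 3564. Dividing through by 81 gives the monic gcd x^2 − x + 44.

x^2 − x + 44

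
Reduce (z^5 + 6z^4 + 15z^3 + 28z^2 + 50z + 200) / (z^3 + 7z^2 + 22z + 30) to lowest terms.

(z^3 + 2z^2 - 3z + 20)/(z + 3)

Apply the Euclidean algorithm:
  z^5 + 6z^4 + 15z^3 + 28z^2 + 50z + 200 = (z^2 - z)(z^3 + 7z^2 + 22z + 30) + (20z^2 + 80z + 200)
  z^3 + 7z^2 + 22z + 30 = ((1/20)z + 3/20)(20z^2 + 80z + 200) + (0)
Last nonzero remainder: 20z^2 + 80z + 200. Dividing through by 20 gives the monic gcd z^2 + 4z + 10.
Cancel z^2 + 4z + 10 from numerator and denominator to get the reduced form.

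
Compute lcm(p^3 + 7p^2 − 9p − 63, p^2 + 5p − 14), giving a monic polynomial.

p^4 + 5p^3 − 23p^2 − 45p + 126

By polynomial division,
  p^3 + 7p^2 − 9p − 63 = (p + 2)(p^2 + 5p − 14) + (−5p − 35)
  p^2 + 5p − 14 = (−(1/5)p + 2/5)(−5p − 35) + (0)
Last nonzero remainder: −5p − 35. Dividing through by −5 gives the monic gcd p + 7.
Then lcm(f, g) = f·g / gcd(f, g); expanding and making the result monic gives the answer.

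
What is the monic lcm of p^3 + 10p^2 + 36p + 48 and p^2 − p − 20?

p^4 + 5p^3 − 14p^2 − 132p − 240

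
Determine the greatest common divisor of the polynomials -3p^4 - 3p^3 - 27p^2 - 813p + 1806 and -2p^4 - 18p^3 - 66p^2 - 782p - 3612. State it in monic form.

p^3 + 3p^2 + 15p + 301

Apply the Euclidean algorithm:
  -3p^4 - 3p^3 - 27p^2 - 813p + 1806 = (3/2)(-2p^4 - 18p^3 - 66p^2 - 782p - 3612) + (24p^3 + 72p^2 + 360p + 7224)
  -2p^4 - 18p^3 - 66p^2 - 782p - 3612 = (-(1/12)p - 1/2)(24p^3 + 72p^2 + 360p + 7224) + (0)
Last nonzero remainder: 24p^3 + 72p^2 + 360p + 7224. Dividing through by 24 gives the monic gcd p^3 + 3p^2 + 15p + 301.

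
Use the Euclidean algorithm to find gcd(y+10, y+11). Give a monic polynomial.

1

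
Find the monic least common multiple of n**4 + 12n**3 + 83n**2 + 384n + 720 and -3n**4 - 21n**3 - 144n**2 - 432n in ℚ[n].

n**5 + 12n**4 + 83n**3 + 384n**2 + 720n

Repeated division with remainder:
  n**4 + 12n**3 + 83n**2 + 384n + 720 = (-1/3)(-3n**4 - 21n**3 - 144n**2 - 432n) + (5n**3 + 35n**2 + 240n + 720)
  -3n**4 - 21n**3 - 144n**2 - 432n = (-(3/5)n)(5n**3 + 35n**2 + 240n + 720) + (0)
Last nonzero remainder: 5n**3 + 35n**2 + 240n + 720. Dividing through by 5 gives the monic gcd n**3 + 7n**2 + 48n + 144.
Then lcm(f, g) = f·g / gcd(f, g); expanding and making the result monic gives the answer.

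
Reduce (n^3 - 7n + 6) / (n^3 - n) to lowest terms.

(n^2 + n - 6)/(n^2 + n)

By polynomial division,
  n^3 - 7n + 6 = (n^3 - n) + (-6n + 6)
  n^3 - n = (-(1/6)n^2 - (1/6)n)(-6n + 6) + (0)
Last nonzero remainder: -6n + 6. Dividing through by -6 gives the monic gcd n - 1.
Cancel n - 1 from numerator and denominator to get the reduced form.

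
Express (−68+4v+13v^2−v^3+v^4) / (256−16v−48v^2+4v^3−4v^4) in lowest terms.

Repeated division with remainder:
  v^4−v^3+13v^2+4v−68 = (−1/4)(−4v^4+4v^3−48v^2−16v+256) + (v^2−4)
  −4v^4+4v^3−48v^2−16v+256 = (−4v^2+4v−64)(v^2−4) + (0)
The last nonzero remainder v^2−4 is already monic.
Cancel v^2−4 from numerator and denominator to get the reduced form.

(−17+v−v^2)/(64−4v+4v^2)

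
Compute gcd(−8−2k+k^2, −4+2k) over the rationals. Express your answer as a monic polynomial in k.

By polynomial division,
  k^2−2k−8 = ((1/2)k)(2k−4) + (−8)
  2k−4 = (−(1/4)k+1/2)(−8) + (0)
The last nonzero remainder is the constant −8, so the polynomials are coprime and gcd = 1.

1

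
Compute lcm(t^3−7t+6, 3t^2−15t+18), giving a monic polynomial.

t^4−3t^3−7t^2+27t−18

Apply the Euclidean algorithm:
  t^3−7t+6 = ((1/3)t+5/3)(3t^2−15t+18) + (12t−24)
  3t^2−15t+18 = ((1/4)t−3/4)(12t−24) + (0)
Last nonzero remainder: 12t−24. Dividing through by 12 gives the monic gcd t−2.
Then lcm(f, g) = f·g / gcd(f, g); expanding and making the result monic gives the answer.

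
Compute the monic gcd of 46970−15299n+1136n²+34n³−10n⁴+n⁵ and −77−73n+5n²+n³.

Apply the Euclidean algorithm:
  n⁵−10n⁴+34n³+1136n²−15299n+46970 = (n²−15n+182)(n³+5n²−73n−77) + (−792n²−3168n+60984)
  n³+5n²−73n−77 = (−(1/792)n−1/792)(−792n²−3168n+60984) + (0)
Last nonzero remainder: −792n²−3168n+60984. Dividing through by −792 gives the monic gcd n²+4n−77.

−77+4n+n²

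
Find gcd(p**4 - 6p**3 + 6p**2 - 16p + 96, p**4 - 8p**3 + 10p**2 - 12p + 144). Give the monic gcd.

p**3 - 2p**2 - 2p - 24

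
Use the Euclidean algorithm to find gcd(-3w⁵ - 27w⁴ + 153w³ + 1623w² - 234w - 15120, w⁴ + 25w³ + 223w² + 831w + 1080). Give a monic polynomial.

w² + 13w + 40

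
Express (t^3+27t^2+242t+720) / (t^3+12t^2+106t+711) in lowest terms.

Repeated division with remainder:
  t^3+27t^2+242t+720 = (t^3+12t^2+106t+711) + (15t^2+136t+9)
  t^3+12t^2+106t+711 = ((1/15)t+44/225)(15t^2+136t+9) + ((17731/225)t+17731/25)
  15t^2+136t+9 = ((3375/17731)t+225/17731)((17731/225)t+17731/25) + (0)
Last nonzero remainder: (17731/225)t+17731/25. Dividing through by 17731/225 gives the monic gcd t+9.
Cancel t+9 from numerator and denominator to get the reduced form.

(t^2+18t+80)/(t^2+3t+79)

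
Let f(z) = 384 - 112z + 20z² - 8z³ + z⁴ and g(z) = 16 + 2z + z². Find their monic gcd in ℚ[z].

Euclidean algorithm in ℚ[z]:
  z⁴ - 8z³ + 20z² - 112z + 384 = (z² - 10z + 24)(z² + 2z + 16) + (0)
The last nonzero remainder z² + 2z + 16 is already monic.

16 + 2z + z²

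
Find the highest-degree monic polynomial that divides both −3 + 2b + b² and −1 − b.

Apply the Euclidean algorithm:
  b² + 2b − 3 = (−b − 1)(−b − 1) + (−4)
  −b − 1 = ((1/4)b + 1/4)(−4) + (0)
The last nonzero remainder is the constant −4, so the polynomials are coprime and gcd = 1.

1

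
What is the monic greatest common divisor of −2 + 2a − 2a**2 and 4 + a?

Euclidean algorithm in ℚ[a]:
  −2a**2 + 2a − 2 = (−2a + 10)(a + 4) + (−42)
  a + 4 = (−(1/42)a − 2/21)(−42) + (0)
The last nonzero remainder is the constant −42, so the polynomials are coprime and gcd = 1.

1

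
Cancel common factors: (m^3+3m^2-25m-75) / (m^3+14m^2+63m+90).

(m-5)/(m+6)

Euclidean algorithm in ℚ[m]:
  m^3+3m^2-25m-75 = (m^3+14m^2+63m+90) + (-11m^2-88m-165)
  m^3+14m^2+63m+90 = (-(1/11)m-6/11)(-11m^2-88m-165) + (0)
Last nonzero remainder: -11m^2-88m-165. Dividing through by -11 gives the monic gcd m^2+8m+15.
Cancel m^2+8m+15 from numerator and denominator to get the reduced form.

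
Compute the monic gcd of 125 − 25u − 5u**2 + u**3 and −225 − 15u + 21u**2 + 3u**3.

5 + u

Apply the Euclidean algorithm:
  u**3 − 5u**2 − 25u + 125 = (1/3)(3u**3 + 21u**2 − 15u − 225) + (−12u**2 − 20u + 200)
  3u**3 + 21u**2 − 15u − 225 = (−(1/4)u − 4/3)(−12u**2 − 20u + 200) + ((25/3)u + 125/3)
  −12u**2 − 20u + 200 = (−(36/25)u + 24/5)((25/3)u + 125/3) + (0)
Last nonzero remainder: (25/3)u + 125/3. Dividing through by 25/3 gives the monic gcd u + 5.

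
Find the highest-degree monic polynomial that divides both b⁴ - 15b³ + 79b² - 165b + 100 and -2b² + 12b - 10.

b² - 6b + 5

By polynomial division,
  b⁴ - 15b³ + 79b² - 165b + 100 = (-(1/2)b² + (9/2)b - 10)(-2b² + 12b - 10) + (0)
Last nonzero remainder: -2b² + 12b - 10. Dividing through by -2 gives the monic gcd b² - 6b + 5.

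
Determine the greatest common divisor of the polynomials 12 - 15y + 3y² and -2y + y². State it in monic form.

1

Euclidean algorithm in ℚ[y]:
  3y² - 15y + 12 = (3)(y² - 2y) + (-9y + 12)
  y² - 2y = (-(1/9)y + 2/27)(-9y + 12) + (-8/9)
  -9y + 12 = ((81/8)y - 27/2)(-8/9) + (0)
The last nonzero remainder is the constant -8/9, so the polynomials are coprime and gcd = 1.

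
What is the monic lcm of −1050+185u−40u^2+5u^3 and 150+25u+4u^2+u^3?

By polynomial division,
  5u^3−40u^2+185u−1050 = (5)(u^3+4u^2+25u+150) + (−60u^2+60u−1800)
  u^3+4u^2+25u+150 = (−(1/60)u−1/12)(−60u^2+60u−1800) + (0)
Last nonzero remainder: −60u^2+60u−1800. Dividing through by −60 gives the monic gcd u^2−u+30.
Then lcm(f, g) = f·g / gcd(f, g); expanding and making the result monic gives the answer.

−1050−25u−3u^2−3u^3+u^4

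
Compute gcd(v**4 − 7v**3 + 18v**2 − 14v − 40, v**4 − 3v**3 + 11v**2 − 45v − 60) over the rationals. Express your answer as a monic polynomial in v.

By polynomial division,
  v**4 − 7v**3 + 18v**2 − 14v − 40 = (v**4 − 3v**3 + 11v**2 − 45v − 60) + (−4v**3 + 7v**2 + 31v + 20)
  v**4 − 3v**3 + 11v**2 − 45v − 60 = (−(1/4)v + 5/16)(−4v**3 + 7v**2 + 31v + 20) + ((265/16)v**2 − (795/16)v − 265/4)
  −4v**3 + 7v**2 + 31v + 20 = (−(64/265)v − 16/53)((265/16)v**2 − (795/16)v − 265/4) + (0)
Last nonzero remainder: (265/16)v**2 − (795/16)v − 265/4. Dividing through by 265/16 gives the monic gcd v**2 − 3v − 4.

v**2 − 3v − 4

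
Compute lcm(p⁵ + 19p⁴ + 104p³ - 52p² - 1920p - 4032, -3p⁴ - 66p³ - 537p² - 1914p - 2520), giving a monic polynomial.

p⁶ + 24p⁵ + 199p⁴ + 468p³ - 2180p² - 13632p - 20160

By polynomial division,
  p⁵ + 19p⁴ + 104p³ - 52p² - 1920p - 4032 = (-(1/3)p + 1)(-3p⁴ - 66p³ - 537p² - 1914p - 2520) + (-9p³ - 153p² - 846p - 1512)
  -3p⁴ - 66p³ - 537p² - 1914p - 2520 = ((1/3)p + 5/3)(-9p³ - 153p² - 846p - 1512) + (0)
Last nonzero remainder: -9p³ - 153p² - 846p - 1512. Dividing through by -9 gives the monic gcd p³ + 17p² + 94p + 168.
Then lcm(f, g) = f·g / gcd(f, g); expanding and making the result monic gives the answer.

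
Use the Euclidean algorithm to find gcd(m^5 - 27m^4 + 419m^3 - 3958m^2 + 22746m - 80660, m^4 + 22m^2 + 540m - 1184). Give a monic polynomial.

m^2 - 6m + 74

Repeated division with remainder:
  m^5 - 27m^4 + 419m^3 - 3958m^2 + 22746m - 80660 = (m - 27)(m^4 + 22m^2 + 540m - 1184) + (397m^3 - 3904m^2 + 38510m - 112628)
  m^4 + 22m^2 + 540m - 1184 = ((1/397)m + 3904/157609)(397m^3 - 3904m^2 + 38510m - 112628) + ((3420144/157609)m^2 - (20520864/157609)m + 253090656/157609)
  397m^3 - 3904m^2 + 38510m - 112628 = ((62570773/3420144)m - 119940449/1710072)((3420144/157609)m^2 - (20520864/157609)m + 253090656/157609) + (0)
Last nonzero remainder: (3420144/157609)m^2 - (20520864/157609)m + 253090656/157609. Dividing through by 3420144/157609 gives the monic gcd m^2 - 6m + 74.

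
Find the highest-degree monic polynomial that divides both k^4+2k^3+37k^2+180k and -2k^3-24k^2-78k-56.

k+4

By polynomial division,
  k^4+2k^3+37k^2+180k = (-(1/2)k+5)(-2k^3-24k^2-78k-56) + (118k^2+542k+280)
  -2k^3-24k^2-78k-56 = (-(1/59)k-437/3481)(118k^2+542k+280) + (-(18144/3481)k-72576/3481)
  118k^2+542k+280 = (-(205379/9072)k-17405/1296)(-(18144/3481)k-72576/3481) + (0)
Last nonzero remainder: -(18144/3481)k-72576/3481. Dividing through by -18144/3481 gives the monic gcd k+4.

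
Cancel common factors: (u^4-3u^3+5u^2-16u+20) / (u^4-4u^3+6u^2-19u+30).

(u-2)/(u-3)

Repeated division with remainder:
  u^4-3u^3+5u^2-16u+20 = (u^4-4u^3+6u^2-19u+30) + (u^3-u^2+3u-10)
  u^4-4u^3+6u^2-19u+30 = (u-3)(u^3-u^2+3u-10) + (0)
The last nonzero remainder u^3-u^2+3u-10 is already monic.
Cancel u^3-u^2+3u-10 from numerator and denominator to get the reduced form.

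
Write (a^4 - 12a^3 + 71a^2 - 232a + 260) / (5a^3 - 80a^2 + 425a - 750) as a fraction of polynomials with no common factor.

(a^3 - 7a^2 + 36a - 52)/(5a^2 - 55a + 150)

Apply the Euclidean algorithm:
  a^4 - 12a^3 + 71a^2 - 232a + 260 = ((1/5)a + 4/5)(5a^3 - 80a^2 + 425a - 750) + (50a^2 - 422a + 860)
  5a^3 - 80a^2 + 425a - 750 = ((1/10)a - 189/250)(50a^2 - 422a + 860) + ((2496/125)a - 2496/25)
  50a^2 - 422a + 860 = ((3125/1248)a - 5375/624)((2496/125)a - 2496/25) + (0)
Last nonzero remainder: (2496/125)a - 2496/25. Dividing through by 2496/125 gives the monic gcd a - 5.
Cancel a - 5 from numerator and denominator to get the reduced form.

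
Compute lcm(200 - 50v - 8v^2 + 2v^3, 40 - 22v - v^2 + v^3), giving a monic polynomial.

Euclidean algorithm in ℚ[v]:
  2v^3 - 8v^2 - 50v + 200 = (2)(v^3 - v^2 - 22v + 40) + (-6v^2 - 6v + 120)
  v^3 - v^2 - 22v + 40 = (-(1/6)v + 1/3)(-6v^2 - 6v + 120) + (0)
Last nonzero remainder: -6v^2 - 6v + 120. Dividing through by -6 gives the monic gcd v^2 + v - 20.
Then lcm(f, g) = f·g / gcd(f, g); expanding and making the result monic gives the answer.

-200 + 150v - 17v^2 - 6v^3 + v^4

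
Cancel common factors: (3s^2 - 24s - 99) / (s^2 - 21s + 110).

By polynomial division,
  3s^2 - 24s - 99 = (3)(s^2 - 21s + 110) + (39s - 429)
  s^2 - 21s + 110 = ((1/39)s - 10/39)(39s - 429) + (0)
Last nonzero remainder: 39s - 429. Dividing through by 39 gives the monic gcd s - 11.
Cancel s - 11 from numerator and denominator to get the reduced form.

(3s + 9)/(s - 10)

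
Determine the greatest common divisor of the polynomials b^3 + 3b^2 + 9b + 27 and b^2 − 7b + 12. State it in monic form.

1

Repeated division with remainder:
  b^3 + 3b^2 + 9b + 27 = (b + 10)(b^2 − 7b + 12) + (67b − 93)
  b^2 − 7b + 12 = ((1/67)b − 376/4489)(67b − 93) + (18900/4489)
  67b − 93 = ((300763/18900)b − 139159/6300)(18900/4489) + (0)
The last nonzero remainder is the constant 18900/4489, so the polynomials are coprime and gcd = 1.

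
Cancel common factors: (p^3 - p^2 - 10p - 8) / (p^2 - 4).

(p^2 - 3p - 4)/(p - 2)

Apply the Euclidean algorithm:
  p^3 - p^2 - 10p - 8 = (p - 1)(p^2 - 4) + (-6p - 12)
  p^2 - 4 = (-(1/6)p + 1/3)(-6p - 12) + (0)
Last nonzero remainder: -6p - 12. Dividing through by -6 gives the monic gcd p + 2.
Cancel p + 2 from numerator and denominator to get the reduced form.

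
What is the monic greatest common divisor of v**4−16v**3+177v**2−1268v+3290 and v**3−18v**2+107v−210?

Euclidean algorithm in ℚ[v]:
  v**4−16v**3+177v**2−1268v+3290 = (v+2)(v**3−18v**2+107v−210) + (106v**2−1272v+3710)
  v**3−18v**2+107v−210 = ((1/106)v−3/53)(106v**2−1272v+3710) + (0)
Last nonzero remainder: 106v**2−1272v+3710. Dividing through by 106 gives the monic gcd v**2−12v+35.

v**2−12v+35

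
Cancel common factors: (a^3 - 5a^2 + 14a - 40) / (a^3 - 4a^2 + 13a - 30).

(a - 4)/(a - 3)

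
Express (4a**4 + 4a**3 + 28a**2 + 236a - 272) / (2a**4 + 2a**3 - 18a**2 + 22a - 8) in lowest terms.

Repeated division with remainder:
  4a**4 + 4a**3 + 28a**2 + 236a - 272 = (2)(2a**4 + 2a**3 - 18a**2 + 22a - 8) + (64a**2 + 192a - 256)
  2a**4 + 2a**3 - 18a**2 + 22a - 8 = ((1/32)a**2 - (1/16)a + 1/32)(64a**2 + 192a - 256) + (0)
Last nonzero remainder: 64a**2 + 192a - 256. Dividing through by 64 gives the monic gcd a**2 + 3a - 4.
Cancel a**2 + 3a - 4 from numerator and denominator to get the reduced form.

(2a**2 - 4a + 34)/(a**2 - 2a + 1)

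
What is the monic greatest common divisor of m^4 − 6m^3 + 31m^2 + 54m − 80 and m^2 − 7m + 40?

Repeated division with remainder:
  m^4 − 6m^3 + 31m^2 + 54m − 80 = (m^2 + m − 2)(m^2 − 7m + 40) + (0)
The last nonzero remainder m^2 − 7m + 40 is already monic.

m^2 − 7m + 40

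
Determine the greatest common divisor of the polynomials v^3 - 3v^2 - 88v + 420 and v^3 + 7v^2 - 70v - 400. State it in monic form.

Apply the Euclidean algorithm:
  v^3 - 3v^2 - 88v + 420 = (v^3 + 7v^2 - 70v - 400) + (-10v^2 - 18v + 820)
  v^3 + 7v^2 - 70v - 400 = (-(1/10)v - 13/25)(-10v^2 - 18v + 820) + ((66/25)v + 132/5)
  -10v^2 - 18v + 820 = (-(125/33)v + 1025/33)((66/25)v + 132/5) + (0)
Last nonzero remainder: (66/25)v + 132/5. Dividing through by 66/25 gives the monic gcd v + 10.

v + 10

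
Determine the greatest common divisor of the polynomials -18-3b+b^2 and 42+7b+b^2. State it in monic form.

Apply the Euclidean algorithm:
  b^2-3b-18 = (b^2+7b+42) + (-10b-60)
  b^2+7b+42 = (-(1/10)b-1/10)(-10b-60) + (36)
  -10b-60 = (-(5/18)b-5/3)(36) + (0)
The last nonzero remainder is the constant 36, so the polynomials are coprime and gcd = 1.

1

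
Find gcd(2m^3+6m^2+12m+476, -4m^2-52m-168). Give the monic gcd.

Repeated division with remainder:
  2m^3+6m^2+12m+476 = (-(1/2)m+5)(-4m^2-52m-168) + (188m+1316)
  -4m^2-52m-168 = (-(1/47)m-6/47)(188m+1316) + (0)
Last nonzero remainder: 188m+1316. Dividing through by 188 gives the monic gcd m+7.

m+7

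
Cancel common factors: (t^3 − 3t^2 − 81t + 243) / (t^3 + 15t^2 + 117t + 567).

By polynomial division,
  t^3 − 3t^2 − 81t + 243 = (t^3 + 15t^2 + 117t + 567) + (−18t^2 − 198t − 324)
  t^3 + 15t^2 + 117t + 567 = (−(1/18)t − 2/9)(−18t^2 − 198t − 324) + (55t + 495)
  −18t^2 − 198t − 324 = (−(18/55)t − 36/55)(55t + 495) + (0)
Last nonzero remainder: 55t + 495. Dividing through by 55 gives the monic gcd t + 9.
Cancel t + 9 from numerator and denominator to get the reduced form.

(t^2 − 12t + 27)/(t^2 + 6t + 63)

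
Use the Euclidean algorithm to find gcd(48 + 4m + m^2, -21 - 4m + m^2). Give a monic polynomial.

By polynomial division,
  m^2 + 4m + 48 = (m^2 - 4m - 21) + (8m + 69)
  m^2 - 4m - 21 = ((1/8)m - 101/64)(8m + 69) + (5625/64)
  8m + 69 = ((512/5625)m + 1472/1875)(5625/64) + (0)
The last nonzero remainder is the constant 5625/64, so the polynomials are coprime and gcd = 1.

1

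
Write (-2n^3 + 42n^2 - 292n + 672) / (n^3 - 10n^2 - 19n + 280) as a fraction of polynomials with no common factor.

Euclidean algorithm in ℚ[n]:
  -2n^3 + 42n^2 - 292n + 672 = (-2)(n^3 - 10n^2 - 19n + 280) + (22n^2 - 330n + 1232)
  n^3 - 10n^2 - 19n + 280 = ((1/22)n + 5/22)(22n^2 - 330n + 1232) + (0)
Last nonzero remainder: 22n^2 - 330n + 1232. Dividing through by 22 gives the monic gcd n^2 - 15n + 56.
Cancel n^2 - 15n + 56 from numerator and denominator to get the reduced form.

(-2n + 12)/(n + 5)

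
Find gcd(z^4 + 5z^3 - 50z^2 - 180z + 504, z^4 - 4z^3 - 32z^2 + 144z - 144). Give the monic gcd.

z^3 - 2z^2 - 36z + 72

Apply the Euclidean algorithm:
  z^4 + 5z^3 - 50z^2 - 180z + 504 = (z^4 - 4z^3 - 32z^2 + 144z - 144) + (9z^3 - 18z^2 - 324z + 648)
  z^4 - 4z^3 - 32z^2 + 144z - 144 = ((1/9)z - 2/9)(9z^3 - 18z^2 - 324z + 648) + (0)
Last nonzero remainder: 9z^3 - 18z^2 - 324z + 648. Dividing through by 9 gives the monic gcd z^3 - 2z^2 - 36z + 72.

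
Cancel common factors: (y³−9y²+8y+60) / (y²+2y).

Euclidean algorithm in ℚ[y]:
  y³−9y²+8y+60 = (y−11)(y²+2y) + (30y+60)
  y²+2y = ((1/30)y)(30y+60) + (0)
Last nonzero remainder: 30y+60. Dividing through by 30 gives the monic gcd y+2.
Cancel y+2 from numerator and denominator to get the reduced form.

(y²−11y+30)/(y)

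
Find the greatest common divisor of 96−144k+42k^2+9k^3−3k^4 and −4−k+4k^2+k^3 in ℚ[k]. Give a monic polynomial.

Apply the Euclidean algorithm:
  −3k^4+9k^3+42k^2−144k+96 = (−3k+21)(k^3+4k^2−k−4) + (−45k^2−135k+180)
  k^3+4k^2−k−4 = (−(1/45)k−1/45)(−45k^2−135k+180) + (0)
Last nonzero remainder: −45k^2−135k+180. Dividing through by −45 gives the monic gcd k^2+3k−4.

−4+3k+k^2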